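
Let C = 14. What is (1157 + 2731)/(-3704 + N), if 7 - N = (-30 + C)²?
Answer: -3888/3953 ≈ -0.98356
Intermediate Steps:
N = -249 (N = 7 - (-30 + 14)² = 7 - 1*(-16)² = 7 - 1*256 = 7 - 256 = -249)
(1157 + 2731)/(-3704 + N) = (1157 + 2731)/(-3704 - 249) = 3888/(-3953) = 3888*(-1/3953) = -3888/3953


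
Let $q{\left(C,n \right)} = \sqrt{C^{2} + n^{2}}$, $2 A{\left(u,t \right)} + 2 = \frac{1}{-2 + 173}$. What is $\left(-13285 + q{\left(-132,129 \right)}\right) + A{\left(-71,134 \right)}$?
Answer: $- \frac{4543811}{342} + 3 \sqrt{3785} \approx -13101.0$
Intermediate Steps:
$A{\left(u,t \right)} = - \frac{341}{342}$ ($A{\left(u,t \right)} = -1 + \frac{1}{2 \left(-2 + 173\right)} = -1 + \frac{1}{2 \cdot 171} = -1 + \frac{1}{2} \cdot \frac{1}{171} = -1 + \frac{1}{342} = - \frac{341}{342}$)
$\left(-13285 + q{\left(-132,129 \right)}\right) + A{\left(-71,134 \right)} = \left(-13285 + \sqrt{\left(-132\right)^{2} + 129^{2}}\right) - \frac{341}{342} = \left(-13285 + \sqrt{17424 + 16641}\right) - \frac{341}{342} = \left(-13285 + \sqrt{34065}\right) - \frac{341}{342} = \left(-13285 + 3 \sqrt{3785}\right) - \frac{341}{342} = - \frac{4543811}{342} + 3 \sqrt{3785}$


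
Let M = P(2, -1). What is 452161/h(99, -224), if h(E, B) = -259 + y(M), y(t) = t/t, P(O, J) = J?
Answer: -452161/258 ≈ -1752.6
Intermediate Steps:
M = -1
y(t) = 1
h(E, B) = -258 (h(E, B) = -259 + 1 = -258)
452161/h(99, -224) = 452161/(-258) = 452161*(-1/258) = -452161/258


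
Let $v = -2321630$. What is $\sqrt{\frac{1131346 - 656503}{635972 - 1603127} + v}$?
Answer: $\frac{i \sqrt{241291905013226935}}{322385} \approx 1523.7 i$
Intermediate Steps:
$\sqrt{\frac{1131346 - 656503}{635972 - 1603127} + v} = \sqrt{\frac{1131346 - 656503}{635972 - 1603127} - 2321630} = \sqrt{\frac{474843}{-967155} - 2321630} = \sqrt{474843 \left(- \frac{1}{967155}\right) - 2321630} = \sqrt{- \frac{158281}{322385} - 2321630} = \sqrt{- \frac{748458845831}{322385}} = \frac{i \sqrt{241291905013226935}}{322385}$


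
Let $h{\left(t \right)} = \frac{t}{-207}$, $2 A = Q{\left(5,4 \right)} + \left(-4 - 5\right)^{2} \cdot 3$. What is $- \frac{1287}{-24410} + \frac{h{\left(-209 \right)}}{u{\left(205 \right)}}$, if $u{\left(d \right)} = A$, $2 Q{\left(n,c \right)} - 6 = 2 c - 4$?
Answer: $\frac{19068203}{313277940} \approx 0.060867$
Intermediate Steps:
$Q{\left(n,c \right)} = 1 + c$ ($Q{\left(n,c \right)} = 3 + \frac{2 c - 4}{2} = 3 + \frac{-4 + 2 c}{2} = 3 + \left(-2 + c\right) = 1 + c$)
$A = 124$ ($A = \frac{\left(1 + 4\right) + \left(-4 - 5\right)^{2} \cdot 3}{2} = \frac{5 + \left(-9\right)^{2} \cdot 3}{2} = \frac{5 + 81 \cdot 3}{2} = \frac{5 + 243}{2} = \frac{1}{2} \cdot 248 = 124$)
$h{\left(t \right)} = - \frac{t}{207}$ ($h{\left(t \right)} = t \left(- \frac{1}{207}\right) = - \frac{t}{207}$)
$u{\left(d \right)} = 124$
$- \frac{1287}{-24410} + \frac{h{\left(-209 \right)}}{u{\left(205 \right)}} = - \frac{1287}{-24410} + \frac{\left(- \frac{1}{207}\right) \left(-209\right)}{124} = \left(-1287\right) \left(- \frac{1}{24410}\right) + \frac{209}{207} \cdot \frac{1}{124} = \frac{1287}{24410} + \frac{209}{25668} = \frac{19068203}{313277940}$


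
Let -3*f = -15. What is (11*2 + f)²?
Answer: 729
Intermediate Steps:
f = 5 (f = -⅓*(-15) = 5)
(11*2 + f)² = (11*2 + 5)² = (22 + 5)² = 27² = 729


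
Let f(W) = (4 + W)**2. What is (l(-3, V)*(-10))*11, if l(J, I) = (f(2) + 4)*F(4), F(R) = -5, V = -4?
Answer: 22000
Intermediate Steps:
l(J, I) = -200 (l(J, I) = ((4 + 2)**2 + 4)*(-5) = (6**2 + 4)*(-5) = (36 + 4)*(-5) = 40*(-5) = -200)
(l(-3, V)*(-10))*11 = -200*(-10)*11 = 2000*11 = 22000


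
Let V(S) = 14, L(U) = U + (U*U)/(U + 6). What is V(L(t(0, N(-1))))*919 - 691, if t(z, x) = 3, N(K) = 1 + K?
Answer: 12175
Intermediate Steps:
L(U) = U + U²/(6 + U)
V(L(t(0, N(-1))))*919 - 691 = 14*919 - 691 = 12866 - 691 = 12175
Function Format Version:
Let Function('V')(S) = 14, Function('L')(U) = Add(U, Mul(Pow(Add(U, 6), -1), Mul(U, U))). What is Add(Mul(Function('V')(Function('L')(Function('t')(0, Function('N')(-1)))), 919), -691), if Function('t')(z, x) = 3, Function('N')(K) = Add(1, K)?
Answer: 12175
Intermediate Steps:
Function('L')(U) = Add(U, Mul(Pow(U, 2), Pow(Add(6, U), -1))) (Function('L')(U) = Add(U, Mul(Pow(Add(6, U), -1), Pow(U, 2))) = Add(U, Mul(Pow(U, 2), Pow(Add(6, U), -1))))
Add(Mul(Function('V')(Function('L')(Function('t')(0, Function('N')(-1)))), 919), -691) = Add(Mul(14, 919), -691) = Add(12866, -691) = 12175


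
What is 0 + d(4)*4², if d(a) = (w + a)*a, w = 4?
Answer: 512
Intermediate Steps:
d(a) = a*(4 + a) (d(a) = (4 + a)*a = a*(4 + a))
0 + d(4)*4² = 0 + (4*(4 + 4))*4² = 0 + (4*8)*16 = 0 + 32*16 = 0 + 512 = 512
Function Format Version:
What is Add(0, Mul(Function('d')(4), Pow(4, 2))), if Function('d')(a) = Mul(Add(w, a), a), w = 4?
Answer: 512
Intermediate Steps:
Function('d')(a) = Mul(a, Add(4, a)) (Function('d')(a) = Mul(Add(4, a), a) = Mul(a, Add(4, a)))
Add(0, Mul(Function('d')(4), Pow(4, 2))) = Add(0, Mul(Mul(4, Add(4, 4)), Pow(4, 2))) = Add(0, Mul(Mul(4, 8), 16)) = Add(0, Mul(32, 16)) = Add(0, 512) = 512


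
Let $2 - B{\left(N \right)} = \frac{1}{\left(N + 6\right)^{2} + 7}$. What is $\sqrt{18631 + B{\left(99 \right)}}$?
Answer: $\frac{\sqrt{566932425290}}{5516} \approx 136.5$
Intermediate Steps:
$B{\left(N \right)} = 2 - \frac{1}{7 + \left(6 + N\right)^{2}}$ ($B{\left(N \right)} = 2 - \frac{1}{\left(N + 6\right)^{2} + 7} = 2 - \frac{1}{\left(6 + N\right)^{2} + 7} = 2 - \frac{1}{7 + \left(6 + N\right)^{2}}$)
$\sqrt{18631 + B{\left(99 \right)}} = \sqrt{18631 + \frac{13 + 2 \left(6 + 99\right)^{2}}{7 + \left(6 + 99\right)^{2}}} = \sqrt{18631 + \frac{13 + 2 \cdot 105^{2}}{7 + 105^{2}}} = \sqrt{18631 + \frac{13 + 2 \cdot 11025}{7 + 11025}} = \sqrt{18631 + \frac{13 + 22050}{11032}} = \sqrt{18631 + \frac{1}{11032} \cdot 22063} = \sqrt{18631 + \frac{22063}{11032}} = \sqrt{\frac{205559255}{11032}} = \frac{\sqrt{566932425290}}{5516}$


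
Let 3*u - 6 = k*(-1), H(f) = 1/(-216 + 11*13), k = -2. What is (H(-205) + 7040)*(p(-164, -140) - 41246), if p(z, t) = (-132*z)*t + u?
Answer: -4736220972910/219 ≈ -2.1627e+10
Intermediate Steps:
H(f) = -1/73 (H(f) = 1/(-216 + 143) = 1/(-73) = -1/73)
u = 8/3 (u = 2 + (-2*(-1))/3 = 2 + (⅓)*2 = 2 + ⅔ = 8/3 ≈ 2.6667)
p(z, t) = 8/3 - 132*t*z (p(z, t) = (-132*z)*t + 8/3 = -132*t*z + 8/3 = 8/3 - 132*t*z)
(H(-205) + 7040)*(p(-164, -140) - 41246) = (-1/73 + 7040)*((8/3 - 132*(-140)*(-164)) - 41246) = 513919*((8/3 - 3030720) - 41246)/73 = 513919*(-9092152/3 - 41246)/73 = (513919/73)*(-9215890/3) = -4736220972910/219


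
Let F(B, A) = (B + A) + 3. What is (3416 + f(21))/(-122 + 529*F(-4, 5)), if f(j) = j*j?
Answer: 3857/1994 ≈ 1.9343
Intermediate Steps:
F(B, A) = 3 + A + B (F(B, A) = (A + B) + 3 = 3 + A + B)
f(j) = j²
(3416 + f(21))/(-122 + 529*F(-4, 5)) = (3416 + 21²)/(-122 + 529*(3 + 5 - 4)) = (3416 + 441)/(-122 + 529*4) = 3857/(-122 + 2116) = 3857/1994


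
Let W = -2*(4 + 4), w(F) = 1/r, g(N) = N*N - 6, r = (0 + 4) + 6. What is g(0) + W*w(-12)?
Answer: -38/5 ≈ -7.6000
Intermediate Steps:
r = 10 (r = 4 + 6 = 10)
g(N) = -6 + N² (g(N) = N² - 6 = -6 + N²)
w(F) = ⅒ (w(F) = 1/10 = ⅒)
W = -16 (W = -2*8 = -16)
g(0) + W*w(-12) = (-6 + 0²) - 16*⅒ = (-6 + 0) - 8/5 = -6 - 8/5 = -38/5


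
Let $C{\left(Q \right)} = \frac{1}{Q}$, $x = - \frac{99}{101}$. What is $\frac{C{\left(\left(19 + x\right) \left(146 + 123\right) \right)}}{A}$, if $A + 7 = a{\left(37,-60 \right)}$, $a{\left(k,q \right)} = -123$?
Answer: $- \frac{101}{63645400} \approx -1.5869 \cdot 10^{-6}$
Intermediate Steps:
$A = -130$ ($A = -7 - 123 = -130$)
$x = - \frac{99}{101}$ ($x = \left(-99\right) \frac{1}{101} = - \frac{99}{101} \approx -0.9802$)
$\frac{C{\left(\left(19 + x\right) \left(146 + 123\right) \right)}}{A} = \frac{1}{\left(19 - \frac{99}{101}\right) \left(146 + 123\right) \left(-130\right)} = \frac{1}{\frac{1820}{101} \cdot 269} \left(- \frac{1}{130}\right) = \frac{1}{\frac{489580}{101}} \left(- \frac{1}{130}\right) = \frac{101}{489580} \left(- \frac{1}{130}\right) = - \frac{101}{63645400}$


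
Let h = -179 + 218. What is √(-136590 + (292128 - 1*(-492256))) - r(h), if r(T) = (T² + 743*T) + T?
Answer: -30537 + √647794 ≈ -29732.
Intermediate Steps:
h = 39
r(T) = T² + 744*T
√(-136590 + (292128 - 1*(-492256))) - r(h) = √(-136590 + (292128 - 1*(-492256))) - 39*(744 + 39) = √(-136590 + (292128 + 492256)) - 39*783 = √(-136590 + 784384) - 1*30537 = √647794 - 30537 = -30537 + √647794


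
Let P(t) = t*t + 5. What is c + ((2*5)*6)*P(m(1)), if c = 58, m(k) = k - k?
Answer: 358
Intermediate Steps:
m(k) = 0
P(t) = 5 + t² (P(t) = t² + 5 = 5 + t²)
c + ((2*5)*6)*P(m(1)) = 58 + ((2*5)*6)*(5 + 0²) = 58 + (10*6)*(5 + 0) = 58 + 60*5 = 58 + 300 = 358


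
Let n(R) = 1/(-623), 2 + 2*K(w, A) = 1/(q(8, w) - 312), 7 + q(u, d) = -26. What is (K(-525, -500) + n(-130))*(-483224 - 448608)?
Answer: 200895058628/214935 ≈ 9.3468e+5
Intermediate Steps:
q(u, d) = -33 (q(u, d) = -7 - 26 = -33)
K(w, A) = -691/690 (K(w, A) = -1 + 1/(2*(-33 - 312)) = -1 + (1/2)/(-345) = -1 + (1/2)*(-1/345) = -1 - 1/690 = -691/690)
n(R) = -1/623
(K(-525, -500) + n(-130))*(-483224 - 448608) = (-691/690 - 1/623)*(-483224 - 448608) = -431183/429870*(-931832) = 200895058628/214935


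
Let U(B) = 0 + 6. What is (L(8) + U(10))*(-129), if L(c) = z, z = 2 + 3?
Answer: -1419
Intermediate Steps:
z = 5
U(B) = 6
L(c) = 5
(L(8) + U(10))*(-129) = (5 + 6)*(-129) = 11*(-129) = -1419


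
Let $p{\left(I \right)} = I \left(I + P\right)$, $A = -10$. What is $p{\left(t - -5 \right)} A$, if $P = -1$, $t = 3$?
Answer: $-560$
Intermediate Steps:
$p{\left(I \right)} = I \left(-1 + I\right)$ ($p{\left(I \right)} = I \left(I - 1\right) = I \left(-1 + I\right)$)
$p{\left(t - -5 \right)} A = \left(3 - -5\right) \left(-1 + \left(3 - -5\right)\right) \left(-10\right) = \left(3 + 5\right) \left(-1 + \left(3 + 5\right)\right) \left(-10\right) = 8 \left(-1 + 8\right) \left(-10\right) = 8 \cdot 7 \left(-10\right) = 56 \left(-10\right) = -560$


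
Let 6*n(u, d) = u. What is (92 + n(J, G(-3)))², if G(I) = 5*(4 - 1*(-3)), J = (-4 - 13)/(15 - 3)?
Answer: 43652449/5184 ≈ 8420.6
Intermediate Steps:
J = -17/12 ≈ -1.4167
G(I) = 35 (G(I) = 5*(4 + 3) = 5*7 = 35)
n(u, d) = u/6
(92 + n(J, G(-3)))² = (92 + (⅙)*(-17/12))² = (92 - 17/72)² = (6607/72)² = 43652449/5184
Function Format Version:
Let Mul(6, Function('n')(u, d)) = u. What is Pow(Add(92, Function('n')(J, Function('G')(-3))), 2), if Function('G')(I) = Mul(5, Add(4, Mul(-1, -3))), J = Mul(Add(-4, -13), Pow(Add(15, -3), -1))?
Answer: Rational(43652449, 5184) ≈ 8420.6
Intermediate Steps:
J = Rational(-17, 12) (J = Mul(-17, Pow(12, -1)) = Mul(-17, Rational(1, 12)) = Rational(-17, 12) ≈ -1.4167)
Function('G')(I) = 35 (Function('G')(I) = Mul(5, Add(4, 3)) = Mul(5, 7) = 35)
Function('n')(u, d) = Mul(Rational(1, 6), u)
Pow(Add(92, Function('n')(J, Function('G')(-3))), 2) = Pow(Add(92, Mul(Rational(1, 6), Rational(-17, 12))), 2) = Pow(Add(92, Rational(-17, 72)), 2) = Pow(Rational(6607, 72), 2) = Rational(43652449, 5184)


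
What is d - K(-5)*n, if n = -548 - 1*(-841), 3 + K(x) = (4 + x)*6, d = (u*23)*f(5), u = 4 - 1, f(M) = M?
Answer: 2982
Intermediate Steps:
u = 3
d = 345 (d = (3*23)*5 = 69*5 = 345)
K(x) = 21 + 6*x (K(x) = -3 + (4 + x)*6 = -3 + (24 + 6*x) = 21 + 6*x)
n = 293 (n = -548 + 841 = 293)
d - K(-5)*n = 345 - (21 + 6*(-5))*293 = 345 - (21 - 30)*293 = 345 - (-9)*293 = 345 - 1*(-2637) = 345 + 2637 = 2982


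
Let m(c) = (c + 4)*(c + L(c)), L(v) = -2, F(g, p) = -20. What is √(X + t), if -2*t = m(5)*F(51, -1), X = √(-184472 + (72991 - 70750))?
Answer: √(270 + 7*I*√3719) ≈ 19.686 + 10.842*I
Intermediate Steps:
m(c) = (-2 + c)*(4 + c) (m(c) = (c + 4)*(c - 2) = (4 + c)*(-2 + c) = (-2 + c)*(4 + c))
X = 7*I*√3719 (X = √(-184472 + 2241) = √(-182231) = 7*I*√3719 ≈ 426.89*I)
t = 270 (t = -(-8 + 5² + 2*5)*(-20)/2 = -(-8 + 25 + 10)*(-20)/2 = -27*(-20)/2 = -½*(-540) = 270)
√(X + t) = √(7*I*√3719 + 270) = √(270 + 7*I*√3719)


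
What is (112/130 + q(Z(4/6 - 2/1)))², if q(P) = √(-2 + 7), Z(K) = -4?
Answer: 24261/4225 + 112*√5/65 ≈ 9.5952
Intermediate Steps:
q(P) = √5
(112/130 + q(Z(4/6 - 2/1)))² = (112/130 + √5)² = (112*(1/130) + √5)² = (56/65 + √5)²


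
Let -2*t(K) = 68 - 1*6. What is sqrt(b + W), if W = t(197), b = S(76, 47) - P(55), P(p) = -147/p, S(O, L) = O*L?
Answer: sqrt(10719610)/55 ≈ 59.529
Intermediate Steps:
t(K) = -31 (t(K) = -(68 - 1*6)/2 = -(68 - 6)/2 = -1/2*62 = -31)
S(O, L) = L*O
b = 196607/55 (b = 47*76 - (-147)/55 = 3572 - (-147)/55 = 3572 - 1*(-147/55) = 3572 + 147/55 = 196607/55 ≈ 3574.7)
W = -31
sqrt(b + W) = sqrt(196607/55 - 31) = sqrt(194902/55) = sqrt(10719610)/55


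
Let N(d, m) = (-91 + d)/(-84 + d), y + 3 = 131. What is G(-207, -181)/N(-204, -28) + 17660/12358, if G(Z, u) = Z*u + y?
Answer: 13380972458/364561 ≈ 36704.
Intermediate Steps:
y = 128 (y = -3 + 131 = 128)
N(d, m) = (-91 + d)/(-84 + d)
G(Z, u) = 128 + Z*u (G(Z, u) = Z*u + 128 = 128 + Z*u)
G(-207, -181)/N(-204, -28) + 17660/12358 = (128 - 207*(-181))/(((-91 - 204)/(-84 - 204))) + 17660/12358 = (128 + 37467)/((-295/(-288))) + 17660*(1/12358) = 37595/((-1/288*(-295))) + 8830/6179 = 37595/(295/288) + 8830/6179 = 37595*(288/295) + 8830/6179 = 2165472/59 + 8830/6179 = 13380972458/364561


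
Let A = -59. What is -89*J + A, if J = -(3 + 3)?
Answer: 475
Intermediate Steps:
J = -6 (J = -1*6 = -6)
-89*J + A = -89*(-6) - 59 = 534 - 59 = 475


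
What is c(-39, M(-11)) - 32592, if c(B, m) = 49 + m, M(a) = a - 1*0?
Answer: -32554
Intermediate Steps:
M(a) = a (M(a) = a + 0 = a)
c(-39, M(-11)) - 32592 = (49 - 11) - 32592 = 38 - 32592 = -32554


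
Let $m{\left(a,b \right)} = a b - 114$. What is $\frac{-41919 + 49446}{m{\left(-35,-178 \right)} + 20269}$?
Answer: $\frac{2509}{8795} \approx 0.28528$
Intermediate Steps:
$m{\left(a,b \right)} = -114 + a b$
$\frac{-41919 + 49446}{m{\left(-35,-178 \right)} + 20269} = \frac{-41919 + 49446}{\left(-114 - -6230\right) + 20269} = \frac{7527}{\left(-114 + 6230\right) + 20269} = \frac{7527}{6116 + 20269} = \frac{7527}{26385} = 7527 \cdot \frac{1}{26385} = \frac{2509}{8795}$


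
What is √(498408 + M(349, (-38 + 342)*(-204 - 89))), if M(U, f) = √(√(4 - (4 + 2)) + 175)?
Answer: √(498408 + √(175 + I*√2)) ≈ 705.99 + 0.e-5*I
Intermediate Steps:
M(U, f) = √(175 + I*√2) (M(U, f) = √(√(4 - 1*6) + 175) = √(√(4 - 6) + 175) = √(√(-2) + 175) = √(I*√2 + 175) = √(175 + I*√2))
√(498408 + M(349, (-38 + 342)*(-204 - 89))) = √(498408 + √(175 + I*√2))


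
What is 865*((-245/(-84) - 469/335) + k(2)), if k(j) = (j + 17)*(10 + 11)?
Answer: 4157363/12 ≈ 3.4645e+5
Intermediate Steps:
k(j) = 357 + 21*j (k(j) = (17 + j)*21 = 357 + 21*j)
865*((-245/(-84) - 469/335) + k(2)) = 865*((-245/(-84) - 469/335) + (357 + 21*2)) = 865*((-245*(-1/84) - 469*1/335) + (357 + 42)) = 865*((35/12 - 7/5) + 399) = 865*(91/60 + 399) = 865*(24031/60) = 4157363/12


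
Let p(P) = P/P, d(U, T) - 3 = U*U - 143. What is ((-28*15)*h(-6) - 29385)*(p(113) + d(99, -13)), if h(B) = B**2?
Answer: -430007310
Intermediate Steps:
d(U, T) = -140 + U**2 (d(U, T) = 3 + (U*U - 143) = 3 + (U**2 - 143) = 3 + (-143 + U**2) = -140 + U**2)
p(P) = 1
((-28*15)*h(-6) - 29385)*(p(113) + d(99, -13)) = (-28*15*(-6)**2 - 29385)*(1 + (-140 + 99**2)) = (-420*36 - 29385)*(1 + (-140 + 9801)) = (-15120 - 29385)*(1 + 9661) = -44505*9662 = -430007310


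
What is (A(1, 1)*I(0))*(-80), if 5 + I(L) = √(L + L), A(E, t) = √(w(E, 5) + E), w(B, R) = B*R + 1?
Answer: 400*√7 ≈ 1058.3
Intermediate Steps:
w(B, R) = 1 + B*R
A(E, t) = √(1 + 6*E) (A(E, t) = √((1 + E*5) + E) = √((1 + 5*E) + E) = √(1 + 6*E))
I(L) = -5 + √2*√L (I(L) = -5 + √(L + L) = -5 + √(2*L) = -5 + √2*√L)
(A(1, 1)*I(0))*(-80) = (√(1 + 6*1)*(-5 + √2*√0))*(-80) = (√(1 + 6)*(-5 + √2*0))*(-80) = (√7*(-5 + 0))*(-80) = (√7*(-5))*(-80) = -5*√7*(-80) = 400*√7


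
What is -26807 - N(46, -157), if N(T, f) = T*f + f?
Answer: -19428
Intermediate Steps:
N(T, f) = f + T*f
-26807 - N(46, -157) = -26807 - (-157)*(1 + 46) = -26807 - (-157)*47 = -26807 - 1*(-7379) = -26807 + 7379 = -19428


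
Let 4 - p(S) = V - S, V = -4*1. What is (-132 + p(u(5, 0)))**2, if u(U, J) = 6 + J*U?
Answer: 13924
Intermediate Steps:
V = -4
p(S) = 8 + S (p(S) = 4 - (-4 - S) = 4 + (4 + S) = 8 + S)
(-132 + p(u(5, 0)))**2 = (-132 + (8 + (6 + 0*5)))**2 = (-132 + (8 + (6 + 0)))**2 = (-132 + (8 + 6))**2 = (-132 + 14)**2 = (-118)**2 = 13924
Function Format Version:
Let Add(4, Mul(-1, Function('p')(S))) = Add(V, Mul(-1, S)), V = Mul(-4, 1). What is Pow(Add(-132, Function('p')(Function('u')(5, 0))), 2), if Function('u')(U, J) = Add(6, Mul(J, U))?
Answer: 13924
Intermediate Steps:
V = -4
Function('p')(S) = Add(8, S) (Function('p')(S) = Add(4, Mul(-1, Add(-4, Mul(-1, S)))) = Add(4, Add(4, S)) = Add(8, S))
Pow(Add(-132, Function('p')(Function('u')(5, 0))), 2) = Pow(Add(-132, Add(8, Add(6, Mul(0, 5)))), 2) = Pow(Add(-132, Add(8, Add(6, 0))), 2) = Pow(Add(-132, Add(8, 6)), 2) = Pow(Add(-132, 14), 2) = Pow(-118, 2) = 13924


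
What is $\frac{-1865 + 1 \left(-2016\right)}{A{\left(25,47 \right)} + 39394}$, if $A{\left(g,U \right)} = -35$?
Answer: $- \frac{3881}{39359} \approx -0.098605$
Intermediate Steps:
$\frac{-1865 + 1 \left(-2016\right)}{A{\left(25,47 \right)} + 39394} = \frac{-1865 + 1 \left(-2016\right)}{-35 + 39394} = \frac{-1865 - 2016}{39359} = \left(-3881\right) \frac{1}{39359} = - \frac{3881}{39359}$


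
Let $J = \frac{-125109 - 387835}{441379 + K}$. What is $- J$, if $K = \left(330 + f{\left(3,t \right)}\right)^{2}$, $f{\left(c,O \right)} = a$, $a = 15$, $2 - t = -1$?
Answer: $\frac{128236}{140101} \approx 0.91531$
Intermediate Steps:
$t = 3$ ($t = 2 - -1 = 2 + 1 = 3$)
$f{\left(c,O \right)} = 15$
$K = 119025$ ($K = \left(330 + 15\right)^{2} = 345^{2} = 119025$)
$J = - \frac{128236}{140101}$ ($J = \frac{-125109 - 387835}{441379 + 119025} = - \frac{512944}{560404} = \left(-512944\right) \frac{1}{560404} = - \frac{128236}{140101} \approx -0.91531$)
$- J = \left(-1\right) \left(- \frac{128236}{140101}\right) = \frac{128236}{140101}$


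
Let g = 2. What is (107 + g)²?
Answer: 11881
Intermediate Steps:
(107 + g)² = (107 + 2)² = 109² = 11881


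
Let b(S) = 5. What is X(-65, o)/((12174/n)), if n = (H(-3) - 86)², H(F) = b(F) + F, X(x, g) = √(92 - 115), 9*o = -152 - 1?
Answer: 1176*I*√23/2029 ≈ 2.7796*I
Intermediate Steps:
o = -17 (o = (-152 - 1)/9 = (⅑)*(-153) = -17)
X(x, g) = I*√23 (X(x, g) = √(-23) = I*√23)
H(F) = 5 + F
n = 7056 (n = ((5 - 3) - 86)² = (2 - 86)² = (-84)² = 7056)
X(-65, o)/((12174/n)) = (I*√23)/((12174/7056)) = (I*√23)/((12174*(1/7056))) = (I*√23)/(2029/1176) = (I*√23)*(1176/2029) = 1176*I*√23/2029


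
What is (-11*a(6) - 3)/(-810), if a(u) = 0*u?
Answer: 1/270 ≈ 0.0037037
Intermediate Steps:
a(u) = 0
(-11*a(6) - 3)/(-810) = (-11*0 - 3)/(-810) = (0 - 3)*(-1/810) = -3*(-1/810) = 1/270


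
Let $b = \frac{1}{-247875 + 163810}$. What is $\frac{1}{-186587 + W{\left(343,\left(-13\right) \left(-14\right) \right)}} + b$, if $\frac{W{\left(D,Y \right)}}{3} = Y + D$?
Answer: $- \frac{11699}{676218860} \approx -1.7301 \cdot 10^{-5}$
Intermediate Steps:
$W{\left(D,Y \right)} = 3 D + 3 Y$ ($W{\left(D,Y \right)} = 3 \left(Y + D\right) = 3 \left(D + Y\right) = 3 D + 3 Y$)
$b = - \frac{1}{84065}$ ($b = \frac{1}{-84065} = - \frac{1}{84065} \approx -1.1896 \cdot 10^{-5}$)
$\frac{1}{-186587 + W{\left(343,\left(-13\right) \left(-14\right) \right)}} + b = \frac{1}{-186587 + \left(3 \cdot 343 + 3 \left(\left(-13\right) \left(-14\right)\right)\right)} - \frac{1}{84065} = \frac{1}{-186587 + \left(1029 + 3 \cdot 182\right)} - \frac{1}{84065} = \frac{1}{-186587 + \left(1029 + 546\right)} - \frac{1}{84065} = \frac{1}{-186587 + 1575} - \frac{1}{84065} = \frac{1}{-185012} - \frac{1}{84065} = - \frac{1}{185012} - \frac{1}{84065} = - \frac{11699}{676218860}$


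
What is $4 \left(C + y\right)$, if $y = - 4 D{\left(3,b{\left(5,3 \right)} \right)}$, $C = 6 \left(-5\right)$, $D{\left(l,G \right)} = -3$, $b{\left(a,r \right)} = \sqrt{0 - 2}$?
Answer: $-72$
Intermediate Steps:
$b{\left(a,r \right)} = i \sqrt{2}$ ($b{\left(a,r \right)} = \sqrt{-2} = i \sqrt{2}$)
$C = -30$
$y = 12$ ($y = \left(-4\right) \left(-3\right) = 12$)
$4 \left(C + y\right) = 4 \left(-30 + 12\right) = 4 \left(-18\right) = -72$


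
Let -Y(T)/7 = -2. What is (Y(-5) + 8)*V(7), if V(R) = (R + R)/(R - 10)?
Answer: -308/3 ≈ -102.67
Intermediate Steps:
Y(T) = 14 (Y(T) = -7*(-2) = 14)
V(R) = 2*R/(-10 + R) (V(R) = (2*R)/(-10 + R) = 2*R/(-10 + R))
(Y(-5) + 8)*V(7) = (14 + 8)*(2*7/(-10 + 7)) = 22*(2*7/(-3)) = 22*(2*7*(-⅓)) = 22*(-14/3) = -308/3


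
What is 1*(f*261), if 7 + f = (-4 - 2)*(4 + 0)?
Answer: -8091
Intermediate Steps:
f = -31 (f = -7 + (-4 - 2)*(4 + 0) = -7 - 6*4 = -7 - 24 = -31)
1*(f*261) = 1*(-31*261) = 1*(-8091) = -8091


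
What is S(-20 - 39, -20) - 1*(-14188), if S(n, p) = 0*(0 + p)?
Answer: 14188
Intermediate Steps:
S(n, p) = 0 (S(n, p) = 0*p = 0)
S(-20 - 39, -20) - 1*(-14188) = 0 - 1*(-14188) = 0 + 14188 = 14188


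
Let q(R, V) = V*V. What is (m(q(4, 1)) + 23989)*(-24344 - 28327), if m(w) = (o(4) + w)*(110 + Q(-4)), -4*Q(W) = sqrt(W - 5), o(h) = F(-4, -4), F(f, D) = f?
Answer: -1246143189 - 474039*I/4 ≈ -1.2461e+9 - 1.1851e+5*I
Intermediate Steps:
o(h) = -4
Q(W) = -sqrt(-5 + W)/4 (Q(W) = -sqrt(W - 5)/4 = -sqrt(-5 + W)/4)
q(R, V) = V**2
m(w) = (-4 + w)*(110 - 3*I/4) (m(w) = (-4 + w)*(110 - sqrt(-5 - 4)/4) = (-4 + w)*(110 - 3*I/4))
(m(q(4, 1)) + 23989)*(-24344 - 28327) = ((-440 + 3*I + (1/4)*1**2*(440 - 3*I)) + 23989)*(-24344 - 28327) = ((-440 + 3*I + (1/4)*1*(440 - 3*I)) + 23989)*(-52671) = ((-440 + 3*I + (110 - 3*I/4)) + 23989)*(-52671) = ((-330 + 9*I/4) + 23989)*(-52671) = (23659 + 9*I/4)*(-52671) = -1246143189 - 474039*I/4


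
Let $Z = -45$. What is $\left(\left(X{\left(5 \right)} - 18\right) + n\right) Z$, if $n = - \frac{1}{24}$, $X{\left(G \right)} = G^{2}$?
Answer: $- \frac{2505}{8} \approx -313.13$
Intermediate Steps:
$n = - \frac{1}{24}$ ($n = \left(-1\right) \frac{1}{24} = - \frac{1}{24} \approx -0.041667$)
$\left(\left(X{\left(5 \right)} - 18\right) + n\right) Z = \left(\left(5^{2} - 18\right) - \frac{1}{24}\right) \left(-45\right) = \left(\left(25 - 18\right) - \frac{1}{24}\right) \left(-45\right) = \left(7 - \frac{1}{24}\right) \left(-45\right) = \frac{167}{24} \left(-45\right) = - \frac{2505}{8}$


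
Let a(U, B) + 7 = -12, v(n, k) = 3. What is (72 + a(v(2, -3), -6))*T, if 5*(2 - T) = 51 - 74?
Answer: 1749/5 ≈ 349.80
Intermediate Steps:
T = 33/5 (T = 2 - (51 - 74)/5 = 2 - ⅕*(-23) = 2 + 23/5 = 33/5 ≈ 6.6000)
a(U, B) = -19 (a(U, B) = -7 - 12 = -19)
(72 + a(v(2, -3), -6))*T = (72 - 19)*(33/5) = 53*(33/5) = 1749/5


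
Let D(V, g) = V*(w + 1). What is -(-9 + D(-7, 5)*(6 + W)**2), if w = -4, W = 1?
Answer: -1020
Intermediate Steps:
D(V, g) = -3*V (D(V, g) = V*(-4 + 1) = V*(-3) = -3*V)
-(-9 + D(-7, 5)*(6 + W)**2) = -(-9 + (-3*(-7))*(6 + 1)**2) = -(-9 + 21*7**2) = -(-9 + 21*49) = -(-9 + 1029) = -1*1020 = -1020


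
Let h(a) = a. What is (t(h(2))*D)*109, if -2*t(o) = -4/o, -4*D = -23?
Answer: 2507/4 ≈ 626.75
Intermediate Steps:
D = 23/4 (D = -1/4*(-23) = 23/4 ≈ 5.7500)
t(o) = 2/o (t(o) = -(-2)/o = 2/o)
(t(h(2))*D)*109 = ((2/2)*(23/4))*109 = ((2*(1/2))*(23/4))*109 = (1*(23/4))*109 = (23/4)*109 = 2507/4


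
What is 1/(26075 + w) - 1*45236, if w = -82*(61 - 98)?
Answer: -1316774723/29109 ≈ -45236.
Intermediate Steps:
w = 3034 (w = -82*(-37) = 3034)
1/(26075 + w) - 1*45236 = 1/(26075 + 3034) - 1*45236 = 1/29109 - 45236 = -1316774723/29109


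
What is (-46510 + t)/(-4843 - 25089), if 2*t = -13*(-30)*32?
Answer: 20135/14966 ≈ 1.3454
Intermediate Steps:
t = 6240 (t = (-13*(-30)*32)/2 = (390*32)/2 = (1/2)*12480 = 6240)
(-46510 + t)/(-4843 - 25089) = (-46510 + 6240)/(-4843 - 25089) = -40270/(-29932) = -40270*(-1/29932) = 20135/14966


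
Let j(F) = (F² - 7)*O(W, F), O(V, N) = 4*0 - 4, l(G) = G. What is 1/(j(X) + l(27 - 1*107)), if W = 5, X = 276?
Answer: -1/304756 ≈ -3.2813e-6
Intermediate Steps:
O(V, N) = -4 (O(V, N) = 0 - 4 = -4)
j(F) = 28 - 4*F² (j(F) = (F² - 7)*(-4) = (-7 + F²)*(-4) = 28 - 4*F²)
1/(j(X) + l(27 - 1*107)) = 1/((28 - 4*276²) + (27 - 1*107)) = 1/((28 - 4*76176) + (27 - 107)) = 1/((28 - 304704) - 80) = 1/(-304676 - 80) = 1/(-304756) = -1/304756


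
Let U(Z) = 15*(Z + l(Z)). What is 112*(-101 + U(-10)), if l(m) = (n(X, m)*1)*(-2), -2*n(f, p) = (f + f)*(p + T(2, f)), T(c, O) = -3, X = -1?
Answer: 15568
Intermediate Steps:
n(f, p) = -f*(-3 + p) (n(f, p) = -(f + f)*(p - 3)/2 = -2*f*(-3 + p)/2 = -f*(-3 + p))
l(m) = 6 - 2*m (l(m) = (-(3 - m)*1)*(-2) = ((-3 + m)*1)*(-2) = (-3 + m)*(-2) = 6 - 2*m)
U(Z) = 90 - 15*Z (U(Z) = 15*(Z + (6 - 2*Z)) = 15*(6 - Z) = 90 - 15*Z)
112*(-101 + U(-10)) = 112*(-101 + (90 - 15*(-10))) = 112*(-101 + (90 + 150)) = 112*(-101 + 240) = 112*139 = 15568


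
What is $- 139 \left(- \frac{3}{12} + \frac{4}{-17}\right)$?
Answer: $\frac{4587}{68} \approx 67.456$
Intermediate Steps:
$- 139 \left(- \frac{3}{12} + \frac{4}{-17}\right) = - 139 \left(\left(-3\right) \frac{1}{12} + 4 \left(- \frac{1}{17}\right)\right) = - 139 \left(- \frac{1}{4} - \frac{4}{17}\right) = \left(-139\right) \left(- \frac{33}{68}\right) = \frac{4587}{68}$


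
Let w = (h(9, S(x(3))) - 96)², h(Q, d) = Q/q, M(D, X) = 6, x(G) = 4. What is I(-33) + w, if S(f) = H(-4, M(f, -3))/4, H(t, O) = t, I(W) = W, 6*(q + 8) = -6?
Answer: 9376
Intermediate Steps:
q = -9 (q = -8 + (⅙)*(-6) = -8 - 1 = -9)
S(f) = -1 (S(f) = -4/4 = -4*¼ = -1)
h(Q, d) = -Q/9 (h(Q, d) = Q/(-9) = Q*(-⅑) = -Q/9)
w = 9409 (w = (-⅑*9 - 96)² = (-1 - 96)² = (-97)² = 9409)
I(-33) + w = -33 + 9409 = 9376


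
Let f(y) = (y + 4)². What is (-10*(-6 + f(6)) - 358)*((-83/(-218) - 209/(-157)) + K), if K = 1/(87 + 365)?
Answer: -8605176019/3867538 ≈ -2225.0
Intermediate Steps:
f(y) = (4 + y)²
K = 1/452 ≈ 0.0022124
(-10*(-6 + f(6)) - 358)*((-83/(-218) - 209/(-157)) + K) = (-10*(-6 + (4 + 6)²) - 358)*((-83/(-218) - 209/(-157)) + 1/452) = (-10*(-6 + 10²) - 358)*((-83*(-1/218) - 209*(-1/157)) + 1/452) = (-10*(-6 + 100) - 358)*((83/218 + 209/157) + 1/452) = (-10*94 - 358)*(58593/34226 + 1/452) = (-940 - 358)*(13259131/7735076) = -1298*13259131/7735076 = -8605176019/3867538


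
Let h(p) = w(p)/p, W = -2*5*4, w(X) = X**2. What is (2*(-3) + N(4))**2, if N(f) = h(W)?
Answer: 2116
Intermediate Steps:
W = -40 (W = -10*4 = -40)
h(p) = p (h(p) = p**2/p = p)
N(f) = -40
(2*(-3) + N(4))**2 = (2*(-3) - 40)**2 = (-6 - 40)**2 = (-46)**2 = 2116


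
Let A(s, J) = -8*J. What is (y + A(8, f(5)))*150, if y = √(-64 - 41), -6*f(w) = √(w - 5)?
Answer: 150*I*√105 ≈ 1537.0*I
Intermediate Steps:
f(w) = -√(-5 + w)/6 (f(w) = -√(w - 5)/6 = -√(-5 + w)/6)
y = I*√105 (y = √(-105) = I*√105 ≈ 10.247*I)
(y + A(8, f(5)))*150 = (I*√105 - (-4)*√(-5 + 5)/3)*150 = (I*√105 - (-4)*√0/3)*150 = (I*√105 - (-4)*0/3)*150 = (I*√105 - 8*0)*150 = (I*√105 + 0)*150 = (I*√105)*150 = 150*I*√105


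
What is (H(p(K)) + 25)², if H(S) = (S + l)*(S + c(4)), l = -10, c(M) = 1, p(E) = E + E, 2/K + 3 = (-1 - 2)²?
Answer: 7225/81 ≈ 89.198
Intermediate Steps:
K = ⅓ (K = 2/(-3 + (-1 - 2)²) = 2/(-3 + (-3)²) = 2/(-3 + 9) = 2/6 = 2*(⅙) = ⅓ ≈ 0.33333)
p(E) = 2*E
H(S) = (1 + S)*(-10 + S) (H(S) = (S - 10)*(S + 1) = (-10 + S)*(1 + S) = (1 + S)*(-10 + S))
(H(p(K)) + 25)² = ((-10 + (2*(⅓))² - 18/3) + 25)² = ((-10 + (⅔)² - 9*⅔) + 25)² = ((-10 + 4/9 - 6) + 25)² = (-140/9 + 25)² = (85/9)² = 7225/81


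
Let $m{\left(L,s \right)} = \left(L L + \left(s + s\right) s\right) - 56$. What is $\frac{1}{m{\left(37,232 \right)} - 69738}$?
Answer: $\frac{1}{39223} \approx 2.5495 \cdot 10^{-5}$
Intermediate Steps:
$m{\left(L,s \right)} = -56 + L^{2} + 2 s^{2}$ ($m{\left(L,s \right)} = \left(L^{2} + 2 s s\right) - 56 = \left(L^{2} + 2 s^{2}\right) - 56 = -56 + L^{2} + 2 s^{2}$)
$\frac{1}{m{\left(37,232 \right)} - 69738} = \frac{1}{\left(-56 + 37^{2} + 2 \cdot 232^{2}\right) - 69738} = \frac{1}{\left(-56 + 1369 + 2 \cdot 53824\right) - 69738} = \frac{1}{\left(-56 + 1369 + 107648\right) - 69738} = \frac{1}{108961 - 69738} = \frac{1}{39223}$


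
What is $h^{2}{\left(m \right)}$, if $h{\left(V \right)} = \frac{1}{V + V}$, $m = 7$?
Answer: $\frac{1}{196} \approx 0.005102$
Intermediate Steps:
$h{\left(V \right)} = \frac{1}{2 V}$
$h^{2}{\left(m \right)} = \left(\frac{1}{2 \cdot 7}\right)^{2} = \left(\frac{1}{2} \cdot \frac{1}{7}\right)^{2} = \left(\frac{1}{14}\right)^{2} = \frac{1}{196}$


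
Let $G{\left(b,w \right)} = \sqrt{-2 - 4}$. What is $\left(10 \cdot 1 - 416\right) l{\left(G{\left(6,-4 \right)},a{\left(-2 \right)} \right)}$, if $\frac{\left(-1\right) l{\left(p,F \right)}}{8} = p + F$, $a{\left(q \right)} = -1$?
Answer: $-3248 + 3248 i \sqrt{6} \approx -3248.0 + 7955.9 i$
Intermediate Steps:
$G{\left(b,w \right)} = i \sqrt{6}$ ($G{\left(b,w \right)} = \sqrt{-6} = i \sqrt{6}$)
$l{\left(p,F \right)} = - 8 F - 8 p$ ($l{\left(p,F \right)} = - 8 \left(p + F\right) = - 8 \left(F + p\right) = - 8 F - 8 p$)
$\left(10 \cdot 1 - 416\right) l{\left(G{\left(6,-4 \right)},a{\left(-2 \right)} \right)} = \left(10 \cdot 1 - 416\right) \left(\left(-8\right) \left(-1\right) - 8 i \sqrt{6}\right) = \left(10 - 416\right) \left(8 - 8 i \sqrt{6}\right) = - 406 \left(8 - 8 i \sqrt{6}\right) = -3248 + 3248 i \sqrt{6}$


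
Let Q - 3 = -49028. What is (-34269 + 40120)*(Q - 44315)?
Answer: -546132340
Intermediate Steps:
Q = -49025 (Q = 3 - 49028 = -49025)
(-34269 + 40120)*(Q - 44315) = (-34269 + 40120)*(-49025 - 44315) = 5851*(-93340) = -546132340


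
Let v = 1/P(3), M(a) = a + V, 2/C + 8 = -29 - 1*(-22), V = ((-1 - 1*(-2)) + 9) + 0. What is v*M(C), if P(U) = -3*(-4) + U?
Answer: 148/225 ≈ 0.65778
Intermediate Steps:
P(U) = 12 + U
V = 10 (V = ((-1 + 2) + 9) + 0 = (1 + 9) + 0 = 10 + 0 = 10)
C = -2/15 (C = 2/(-8 + (-29 - 1*(-22))) = 2/(-8 + (-29 + 22)) = 2/(-8 - 7) = 2/(-15) = 2*(-1/15) = -2/15 ≈ -0.13333)
M(a) = 10 + a (M(a) = a + 10 = 10 + a)
v = 1/15 (v = 1/(12 + 3) = 1/15 ≈ 0.066667)
v*M(C) = (10 - 2/15)/15 = (1/15)*(148/15) = 148/225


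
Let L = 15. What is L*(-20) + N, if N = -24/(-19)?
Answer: -5676/19 ≈ -298.74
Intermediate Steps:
N = 24/19 (N = -24*(-1/19) = 24/19 ≈ 1.2632)
L*(-20) + N = 15*(-20) + 24/19 = -300 + 24/19 = -5676/19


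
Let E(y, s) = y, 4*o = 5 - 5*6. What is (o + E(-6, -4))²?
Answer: 2401/16 ≈ 150.06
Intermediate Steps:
o = -25/4 (o = (5 - 5*6)/4 = (5 - 30)/4 = (¼)*(-25) = -25/4 ≈ -6.2500)
(o + E(-6, -4))² = (-25/4 - 6)² = (-49/4)² = 2401/16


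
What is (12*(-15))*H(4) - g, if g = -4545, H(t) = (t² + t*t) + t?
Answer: -1935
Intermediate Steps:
H(t) = t + 2*t² (H(t) = (t² + t²) + t = 2*t² + t = t + 2*t²)
(12*(-15))*H(4) - g = (12*(-15))*(4*(1 + 2*4)) - 1*(-4545) = -720*(1 + 8) + 4545 = -720*9 + 4545 = -180*36 + 4545 = -6480 + 4545 = -1935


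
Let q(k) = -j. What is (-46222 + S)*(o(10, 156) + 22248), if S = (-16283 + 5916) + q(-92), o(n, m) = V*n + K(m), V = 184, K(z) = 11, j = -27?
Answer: -1363087638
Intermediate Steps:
q(k) = 27 (q(k) = -1*(-27) = 27)
o(n, m) = 11 + 184*n (o(n, m) = 184*n + 11 = 11 + 184*n)
S = -10340 (S = (-16283 + 5916) + 27 = -10367 + 27 = -10340)
(-46222 + S)*(o(10, 156) + 22248) = (-46222 - 10340)*((11 + 184*10) + 22248) = -56562*((11 + 1840) + 22248) = -56562*(1851 + 22248) = -56562*24099 = -1363087638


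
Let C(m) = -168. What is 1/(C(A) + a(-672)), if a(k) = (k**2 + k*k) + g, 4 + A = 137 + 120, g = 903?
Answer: 1/903903 ≈ 1.1063e-6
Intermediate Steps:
A = 253 (A = -4 + (137 + 120) = -4 + 257 = 253)
a(k) = 903 + 2*k**2 (a(k) = (k**2 + k*k) + 903 = (k**2 + k**2) + 903 = 2*k**2 + 903 = 903 + 2*k**2)
1/(C(A) + a(-672)) = 1/(-168 + (903 + 2*(-672)**2)) = 1/(-168 + (903 + 2*451584)) = 1/(-168 + (903 + 903168)) = 1/(-168 + 904071) = 1/903903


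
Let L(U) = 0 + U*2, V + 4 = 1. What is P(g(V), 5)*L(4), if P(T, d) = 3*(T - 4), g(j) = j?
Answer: -168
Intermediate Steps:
V = -3 (V = -4 + 1 = -3)
P(T, d) = -12 + 3*T (P(T, d) = 3*(-4 + T) = -12 + 3*T)
L(U) = 2*U (L(U) = 0 + 2*U = 2*U)
P(g(V), 5)*L(4) = (-12 + 3*(-3))*(2*4) = (-12 - 9)*8 = -21*8 = -168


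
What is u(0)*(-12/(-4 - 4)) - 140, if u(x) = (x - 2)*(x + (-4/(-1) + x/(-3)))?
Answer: -152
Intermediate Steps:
u(x) = (-2 + x)*(4 + 2*x/3) (u(x) = (-2 + x)*(x + (-4*(-1) + x*(-⅓))) = (-2 + x)*(x + (4 - x/3)) = (-2 + x)*(4 + 2*x/3))
u(0)*(-12/(-4 - 4)) - 140 = (-8 + (⅔)*0² + (8/3)*0)*(-12/(-4 - 4)) - 140 = (-8 + (⅔)*0 + 0)*(-12/(-8)) - 140 = (-8 + 0 + 0)*(-⅛*(-12)) - 140 = -8*3/2 - 140 = -12 - 140 = -152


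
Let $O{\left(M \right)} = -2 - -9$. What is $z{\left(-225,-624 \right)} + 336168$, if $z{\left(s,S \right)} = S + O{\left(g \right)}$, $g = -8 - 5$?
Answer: $335551$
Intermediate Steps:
$g = -13$ ($g = -8 - 5 = -13$)
$O{\left(M \right)} = 7$ ($O{\left(M \right)} = -2 + 9 = 7$)
$z{\left(s,S \right)} = 7 + S$ ($z{\left(s,S \right)} = S + 7 = 7 + S$)
$z{\left(-225,-624 \right)} + 336168 = \left(7 - 624\right) + 336168 = -617 + 336168 = 335551$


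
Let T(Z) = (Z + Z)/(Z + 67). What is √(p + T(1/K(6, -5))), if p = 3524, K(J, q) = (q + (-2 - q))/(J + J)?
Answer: 2*√3278018/61 ≈ 59.362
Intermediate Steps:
K(J, q) = -1/J (K(J, q) = -2*1/(2*J) = -1/J)
T(Z) = 2*Z/(67 + Z) (T(Z) = (2*Z)/(67 + Z) = 2*Z/(67 + Z))
√(p + T(1/K(6, -5))) = √(3524 + 2/(((-1/6))*(67 + 1/(-1/6)))) = √(3524 + 2/(((-1*⅙))*(67 + 1/(-1*⅙)))) = √(3524 + 2/((-⅙)*(67 + 1/(-⅙)))) = √(3524 + 2*(-6)/(67 - 6)) = √(3524 + 2*(-6)/61) = √(3524 + 2*(-6)*(1/61)) = √(3524 - 12/61) = √(214952/61) = 2*√3278018/61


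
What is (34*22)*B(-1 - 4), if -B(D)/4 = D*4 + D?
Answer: 74800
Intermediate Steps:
B(D) = -20*D (B(D) = -4*(D*4 + D) = -4*(4*D + D) = -20*D)
(34*22)*B(-1 - 4) = (34*22)*(-20*(-1 - 4)) = 748*(-20*(-5)) = 748*100 = 74800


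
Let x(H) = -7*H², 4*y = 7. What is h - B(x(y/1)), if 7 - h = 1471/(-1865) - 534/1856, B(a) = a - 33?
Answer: 108194153/1730720 ≈ 62.514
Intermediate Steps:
y = 7/4 (y = (¼)*7 = 7/4 ≈ 1.7500)
B(a) = -33 + a
h = 13978083/1730720 (h = 7 - (1471/(-1865) - 534/1856) = 7 - (1471*(-1/1865) - 534*1/1856) = 7 - (-1471/1865 - 267/928) = 7 - 1*(-1863043/1730720) = 7 + 1863043/1730720 = 13978083/1730720 ≈ 8.0765)
h - B(x(y/1)) = 13978083/1730720 - (-33 - 7*((7/4)/1)²) = 13978083/1730720 - (-33 - 7*((7/4)*1)²) = 13978083/1730720 - (-33 - 7*(7/4)²) = 13978083/1730720 - (-33 - 7*49/16) = 13978083/1730720 - (-33 - 343/16) = 13978083/1730720 - 1*(-871/16) = 13978083/1730720 + 871/16 = 108194153/1730720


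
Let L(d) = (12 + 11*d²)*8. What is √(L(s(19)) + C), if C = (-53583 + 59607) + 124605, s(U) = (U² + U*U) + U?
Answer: 3*√5383317 ≈ 6960.6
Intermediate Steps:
s(U) = U + 2*U² (s(U) = (U² + U²) + U = 2*U² + U = U + 2*U²)
C = 130629 (C = 6024 + 124605 = 130629)
L(d) = 96 + 88*d²
√(L(s(19)) + C) = √((96 + 88*(19*(1 + 2*19))²) + 130629) = √((96 + 88*(19*(1 + 38))²) + 130629) = √((96 + 88*(19*39)²) + 130629) = √((96 + 88*741²) + 130629) = √((96 + 88*549081) + 130629) = √((96 + 48319128) + 130629) = √(48319224 + 130629) = √48449853 = 3*√5383317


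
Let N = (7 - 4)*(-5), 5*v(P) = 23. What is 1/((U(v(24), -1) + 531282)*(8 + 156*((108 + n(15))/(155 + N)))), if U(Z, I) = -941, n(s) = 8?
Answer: 5/363965452 ≈ 1.3738e-8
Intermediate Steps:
v(P) = 23/5 (v(P) = (⅕)*23 = 23/5)
N = -15 (N = 3*(-5) = -15)
1/((U(v(24), -1) + 531282)*(8 + 156*((108 + n(15))/(155 + N)))) = 1/((-941 + 531282)*(8 + 156*((108 + 8)/(155 - 15)))) = 1/(530341*(8 + 156*(116/140))) = 1/(530341*(8 + 156*(116*(1/140)))) = 1/(530341*(8 + 156*(29/35))) = 1/(530341*(8 + 4524/35)) = 1/(530341*(4804/35)) = (1/530341)*(35/4804) = 5/363965452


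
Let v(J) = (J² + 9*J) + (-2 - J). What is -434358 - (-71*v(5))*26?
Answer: -318060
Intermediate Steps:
v(J) = -2 + J² + 8*J
-434358 - (-71*v(5))*26 = -434358 - (-71*(-2 + 5² + 8*5))*26 = -434358 - (-71*(-2 + 25 + 40))*26 = -434358 - (-71*63)*26 = -434358 - (-4473)*26 = -434358 - 1*(-116298) = -434358 + 116298 = -318060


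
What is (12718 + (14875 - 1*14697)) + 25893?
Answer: 38789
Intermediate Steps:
(12718 + (14875 - 1*14697)) + 25893 = (12718 + (14875 - 14697)) + 25893 = (12718 + 178) + 25893 = 12896 + 25893 = 38789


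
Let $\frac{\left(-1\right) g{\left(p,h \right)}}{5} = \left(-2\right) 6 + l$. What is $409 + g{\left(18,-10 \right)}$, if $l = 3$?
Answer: $454$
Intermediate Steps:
$g{\left(p,h \right)} = 45$ ($g{\left(p,h \right)} = - 5 \left(\left(-2\right) 6 + 3\right) = - 5 \left(-12 + 3\right) = \left(-5\right) \left(-9\right) = 45$)
$409 + g{\left(18,-10 \right)} = 409 + 45 = 454$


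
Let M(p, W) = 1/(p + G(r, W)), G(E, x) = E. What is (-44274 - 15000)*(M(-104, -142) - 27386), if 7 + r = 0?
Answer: 1623278298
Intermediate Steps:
r = -7 (r = -7 + 0 = -7)
M(p, W) = 1/(-7 + p) (M(p, W) = 1/(p - 7) = 1/(-7 + p))
(-44274 - 15000)*(M(-104, -142) - 27386) = (-44274 - 15000)*(1/(-7 - 104) - 27386) = -59274*(1/(-111) - 27386) = -59274*(-1/111 - 27386) = -59274*(-3039847/111) = 1623278298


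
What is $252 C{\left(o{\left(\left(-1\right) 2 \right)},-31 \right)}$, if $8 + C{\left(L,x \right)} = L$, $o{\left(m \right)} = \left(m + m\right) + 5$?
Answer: $-1764$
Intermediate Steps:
$o{\left(m \right)} = 5 + 2 m$ ($o{\left(m \right)} = 2 m + 5 = 5 + 2 m$)
$C{\left(L,x \right)} = -8 + L$
$252 C{\left(o{\left(\left(-1\right) 2 \right)},-31 \right)} = 252 \left(-8 + \left(5 + 2 \left(\left(-1\right) 2\right)\right)\right) = 252 \left(-8 + \left(5 + 2 \left(-2\right)\right)\right) = 252 \left(-8 + \left(5 - 4\right)\right) = 252 \left(-8 + 1\right) = 252 \left(-7\right) = -1764$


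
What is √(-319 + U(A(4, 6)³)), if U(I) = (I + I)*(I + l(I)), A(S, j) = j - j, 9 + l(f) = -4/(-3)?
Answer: I*√319 ≈ 17.861*I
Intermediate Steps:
l(f) = -23/3 (l(f) = -9 - 4/(-3) = -9 - 4*(-⅓) = -9 + 4/3 = -23/3)
A(S, j) = 0
U(I) = 2*I*(-23/3 + I) (U(I) = (I + I)*(I - 23/3) = (2*I)*(-23/3 + I) = 2*I*(-23/3 + I))
√(-319 + U(A(4, 6)³)) = √(-319 + (⅔)*0³*(-23 + 3*0³)) = √(-319 + (⅔)*0*(-23 + 3*0)) = √(-319 + (⅔)*0*(-23 + 0)) = √(-319 + (⅔)*0*(-23)) = √(-319 + 0) = √(-319) = I*√319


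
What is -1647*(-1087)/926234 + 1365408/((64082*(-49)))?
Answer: 2178426185865/1454195716106 ≈ 1.4980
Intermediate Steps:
-1647*(-1087)/926234 + 1365408/((64082*(-49))) = 1790289*(1/926234) + 1365408/(-3140018) = 1790289/926234 + 1365408*(-1/3140018) = 1790289/926234 - 682704/1570009 = 2178426185865/1454195716106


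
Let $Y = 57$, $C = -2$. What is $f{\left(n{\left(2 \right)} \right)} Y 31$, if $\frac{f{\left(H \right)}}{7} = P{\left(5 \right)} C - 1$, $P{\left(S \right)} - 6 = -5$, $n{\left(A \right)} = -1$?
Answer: $-37107$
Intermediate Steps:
$P{\left(S \right)} = 1$ ($P{\left(S \right)} = 6 - 5 = 1$)
$f{\left(H \right)} = -21$ ($f{\left(H \right)} = 7 \left(1 \left(-2\right) - 1\right) = 7 \left(-2 - 1\right) = 7 \left(-3\right) = -21$)
$f{\left(n{\left(2 \right)} \right)} Y 31 = \left(-21\right) 57 \cdot 31 = \left(-1197\right) 31 = -37107$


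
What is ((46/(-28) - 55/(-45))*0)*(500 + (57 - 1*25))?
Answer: 0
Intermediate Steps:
((46/(-28) - 55/(-45))*0)*(500 + (57 - 1*25)) = ((46*(-1/28) - 55*(-1/45))*0)*(500 + (57 - 25)) = ((-23/14 + 11/9)*0)*(500 + 32) = -53/126*0*532 = 0*532 = 0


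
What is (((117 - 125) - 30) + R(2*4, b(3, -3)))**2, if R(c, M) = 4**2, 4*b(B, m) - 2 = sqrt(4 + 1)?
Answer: 484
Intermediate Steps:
b(B, m) = 1/2 + sqrt(5)/4 (b(B, m) = 1/2 + sqrt(4 + 1)/4 = 1/2 + sqrt(5)/4)
R(c, M) = 16
(((117 - 125) - 30) + R(2*4, b(3, -3)))**2 = (((117 - 125) - 30) + 16)**2 = ((-8 - 30) + 16)**2 = (-38 + 16)**2 = (-22)**2 = 484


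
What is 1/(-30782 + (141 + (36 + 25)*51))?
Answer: -1/27530 ≈ -3.6324e-5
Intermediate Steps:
1/(-30782 + (141 + (36 + 25)*51)) = 1/(-30782 + (141 + 61*51)) = 1/(-30782 + (141 + 3111)) = 1/(-30782 + 3252) = 1/(-27530) = -1/27530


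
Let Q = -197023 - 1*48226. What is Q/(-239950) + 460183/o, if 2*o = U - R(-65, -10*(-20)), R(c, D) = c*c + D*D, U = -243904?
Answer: -150178472579/69136553550 ≈ -2.1722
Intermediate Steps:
R(c, D) = D² + c² (R(c, D) = c² + D² = D² + c²)
o = -288129/2 (o = (-243904 - ((-10*(-20))² + (-65)²))/2 = (-243904 - (200² + 4225))/2 = (-243904 - (40000 + 4225))/2 = (-243904 - 1*44225)/2 = (-243904 - 44225)/2 = (½)*(-288129) = -288129/2 ≈ -1.4406e+5)
Q = -245249 (Q = -197023 - 48226 = -245249)
Q/(-239950) + 460183/o = -245249/(-239950) + 460183/(-288129/2) = -245249*(-1/239950) + 460183*(-2/288129) = 245249/239950 - 920366/288129 = -150178472579/69136553550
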